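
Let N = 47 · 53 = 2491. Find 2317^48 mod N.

Mod 47: 2317 ≡ 14; by Fermat, exponent reduces to 48 mod 46 = 2; 14^2 ≡ 8 (mod 47).
Mod 53: 2317 ≡ 38; 38^48 ≡ 16 (mod 53).
Combine by CRT: x ≡ 8 (mod 47), x ≡ 16 (mod 53) ⇒ x ≡ 1606 (mod 2491).

1606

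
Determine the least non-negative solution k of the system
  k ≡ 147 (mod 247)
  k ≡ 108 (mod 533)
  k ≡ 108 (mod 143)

41149

gcd(247, 533) = 13 and 13 | (108 − 147), so the pair is consistent; merging gives k ≡ 641 (mod 10127), where 10127 = lcm(247, 533).
gcd(10127, 143) = 13 and 13 | (108 − 641), so the pair is consistent; merging gives k ≡ 41149 (mod 111397), where 111397 = lcm(10127, 143).
The solution is unique modulo lcm(247, 533, 143) = 111397.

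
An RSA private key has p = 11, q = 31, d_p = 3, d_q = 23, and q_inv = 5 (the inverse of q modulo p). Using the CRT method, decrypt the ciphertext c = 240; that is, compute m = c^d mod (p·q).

201

m₁ = c^(d_p) mod p: c ≡ 9 (mod 11), and 9^3 mod 11 = 3.
m₂ = c^(d_q) mod q: c ≡ 23 (mod 31), and 23^23 mod 31 = 15.
h = q_inv·(m₁ − m₂) mod p = 5·(3 − 15) mod 11 = 6.
m = m₂ + h·q = 15 + 6·31 = 201.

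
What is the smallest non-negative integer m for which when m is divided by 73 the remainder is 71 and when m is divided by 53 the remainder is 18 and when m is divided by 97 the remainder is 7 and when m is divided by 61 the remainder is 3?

From m ≡ 71 (mod 73) write m = 71 + 73t. Substituting into m ≡ 18 (mod 53) gives 73t ≡ 0 (mod 53), and since 20⁻¹ ≡ 8 (mod 53), t ≡ 0. Hence m ≡ 71 + 73·0 = 71 (mod 3869).
From m ≡ 71 (mod 3869) write m = 71 + 3869t. Substituting into m ≡ 7 (mod 97) gives 3869t ≡ 33 (mod 97), and since 86⁻¹ ≡ 44 (mod 97), t ≡ 94. Hence m ≡ 71 + 3869·94 = 363757 (mod 375293).
From m ≡ 363757 (mod 375293) write m = 363757 + 375293t. Substituting into m ≡ 3 (mod 61) gives 375293t ≡ 50 (mod 61), and since 21⁻¹ ≡ 32 (mod 61), t ≡ 14. Hence m ≡ 363757 + 375293·14 = 5617859 (mod 22892873).

5617859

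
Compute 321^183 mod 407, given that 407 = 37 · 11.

85

Mod 37: 321 ≡ 25; by Fermat, exponent reduces to 183 mod 36 = 3; 25^3 ≡ 11 (mod 37).
Mod 11: 321 ≡ 2; by Fermat, exponent reduces to 183 mod 10 = 3; 2^3 ≡ 8 (mod 11).
Combine by CRT: x ≡ 11 (mod 37), x ≡ 8 (mod 11) ⇒ x ≡ 85 (mod 407).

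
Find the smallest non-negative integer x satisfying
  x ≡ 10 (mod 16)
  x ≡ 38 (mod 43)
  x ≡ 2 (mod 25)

The moduli are pairwise coprime; N = 16·43·25 = 17200.
N/16 = 1075; 1075 ≡ 3 (mod 16); 3·11 ≡ 1, so inverse 11.
N/43 = 400; 400 ≡ 13 (mod 43); 13·10 ≡ 1, so inverse 10.
N/25 = 688; 688 ≡ 13 (mod 25); 13·2 ≡ 1, so inverse 2.
x ≡ 10·1075·11 + 38·400·10 + 2·688·2 = 273002.
273002 mod 17200 = 15002.

15002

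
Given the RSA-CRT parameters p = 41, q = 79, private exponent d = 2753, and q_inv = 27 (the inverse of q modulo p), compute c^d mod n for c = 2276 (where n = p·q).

d_p = d mod (p−1) = 2753 mod 40 = 33; d_q = d mod (q−1) = 23.
m₁ = c^(d_p) mod p: c ≡ 21 (mod 41), and 21^33 mod 41 = 5.
m₂ = c^(d_q) mod q: c ≡ 64 (mod 79), and 64^23 mod 79 = 18.
h = q_inv·(m₁ − m₂) mod p = 27·(5 − 18) mod 41 = 18.
m = m₂ + h·q = 18 + 18·79 = 1440.

1440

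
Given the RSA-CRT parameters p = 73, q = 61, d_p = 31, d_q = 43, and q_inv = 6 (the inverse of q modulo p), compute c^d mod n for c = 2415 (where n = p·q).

m₁ = c^(d_p) mod p: c ≡ 6 (mod 73), and 6^31 mod 73 = 25.
m₂ = c^(d_q) mod q: c ≡ 36 (mod 61), and 36^43 mod 61 = 4.
h = q_inv·(m₁ − m₂) mod p = 6·(25 − 4) mod 73 = 53.
m = m₂ + h·q = 4 + 53·61 = 3237.

3237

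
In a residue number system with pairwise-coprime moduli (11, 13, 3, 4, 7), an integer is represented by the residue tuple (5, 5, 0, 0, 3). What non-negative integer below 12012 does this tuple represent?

7584

Combine the congruences pairwise.
From x ≡ 5 (mod 11) write x = 5 + 11t. Substituting into x ≡ 5 (mod 13) gives 11t ≡ 0 (mod 13), and since 11⁻¹ ≡ 6 (mod 13), t ≡ 0. Hence x ≡ 5 + 11·0 = 5 (mod 143).
From x ≡ 5 (mod 143) write x = 5 + 143t. Substituting into x ≡ 0 (mod 3) gives 143t ≡ 1 (mod 3), and since 2⁻¹ ≡ 2 (mod 3), t ≡ 2. Hence x ≡ 5 + 143·2 = 291 (mod 429).
From x ≡ 291 (mod 429) write x = 291 + 429t. Substituting into x ≡ 0 (mod 4) gives 429t ≡ 1 (mod 4), and since 1⁻¹ ≡ 1 (mod 4), t ≡ 1. Hence x ≡ 291 + 429·1 = 720 (mod 1716).
From x ≡ 720 (mod 1716) write x = 720 + 1716t. Substituting into x ≡ 3 (mod 7) gives 1716t ≡ 4 (mod 7), and since 1⁻¹ ≡ 1 (mod 7), t ≡ 4. Hence x ≡ 720 + 1716·4 = 7584 (mod 12012).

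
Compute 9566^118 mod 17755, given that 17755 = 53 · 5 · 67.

Mod 53: 9566 ≡ 26; by Fermat, exponent reduces to 118 mod 52 = 14; 26^14 ≡ 38 (mod 53).
Mod 5: 9566 ≡ 1; by Fermat, exponent reduces to 118 mod 4 = 2; 1^2 ≡ 1 (mod 5).
Mod 67: 9566 ≡ 52; by Fermat, exponent reduces to 118 mod 66 = 52; 52^52 ≡ 59 (mod 67).
Combine by CRT: x ≡ 38 (mod 53), x ≡ 1 (mod 5), x ≡ 59 (mod 67) ⇒ x ≡ 8836 (mod 17755).

8836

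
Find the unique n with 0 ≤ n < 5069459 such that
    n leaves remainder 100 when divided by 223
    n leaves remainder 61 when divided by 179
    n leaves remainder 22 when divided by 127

4961404

The moduli are pairwise coprime; M = 223·179·127 = 5069459.
M/223 = 22733; 22733 ≡ 210 (mod 223); 210·120 ≡ 1, so inverse 120.
M/179 = 28321; 28321 ≡ 39 (mod 179); 39·101 ≡ 1, so inverse 101.
M/127 = 39917; 39917 ≡ 39 (mod 127); 39·114 ≡ 1, so inverse 114.
n ≡ 100·22733·120 + 61·28321·101 + 22·39917·114 = 547393517.
547393517 mod 5069459 = 4961404.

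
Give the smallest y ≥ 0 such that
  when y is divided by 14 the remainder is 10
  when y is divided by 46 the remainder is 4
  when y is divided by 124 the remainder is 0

gcd(14, 46) = 2 and 2 | (4 − 10), so the pair is consistent; merging gives y ≡ 234 (mod 322), where 322 = lcm(14, 46).
gcd(322, 124) = 2 and 2 | (0 − 234), so the pair is consistent; merging gives y ≡ 8928 (mod 19964), where 19964 = lcm(322, 124).
The solution is unique modulo lcm(14, 46, 124) = 19964.

8928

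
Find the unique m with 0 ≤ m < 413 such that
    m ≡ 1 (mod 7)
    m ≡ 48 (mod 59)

Combine the congruences pairwise.
From m ≡ 1 (mod 7) write m = 1 + 7t. Substituting into m ≡ 48 (mod 59) gives 7t ≡ 47 (mod 59), and since 7⁻¹ ≡ 17 (mod 59), t ≡ 32. Hence m ≡ 1 + 7·32 = 225 (mod 413).

225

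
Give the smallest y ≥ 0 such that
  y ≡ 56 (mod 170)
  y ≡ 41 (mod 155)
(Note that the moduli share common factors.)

Combine the congruences pairwise.
gcd(170, 155) = 5 and 5 | (41 − 56), so the pair is consistent; merging gives y ≡ 5156 (mod 5270), where 5270 = lcm(170, 155).
The solution is unique modulo lcm(170, 155) = 5270.

5156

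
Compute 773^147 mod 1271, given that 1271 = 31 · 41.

Mod 31: 773 ≡ 29; by Fermat, exponent reduces to 147 mod 30 = 27; 29^27 ≡ 27 (mod 31).
Mod 41: 773 ≡ 35; by Fermat, exponent reduces to 147 mod 40 = 27; 35^27 ≡ 29 (mod 41).
Combine by CRT: x ≡ 27 (mod 31), x ≡ 29 (mod 41) ⇒ x ≡ 275 (mod 1271).

275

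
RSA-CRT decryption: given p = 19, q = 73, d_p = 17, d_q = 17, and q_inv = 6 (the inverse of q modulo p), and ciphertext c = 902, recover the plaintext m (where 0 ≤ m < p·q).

m₁ = c^(d_p) mod p: c ≡ 9 (mod 19), and 9^17 mod 19 = 17.
m₂ = c^(d_q) mod q: c ≡ 26 (mod 73), and 26^17 mod 73 = 13.
h = q_inv·(m₁ − m₂) mod p = 6·(17 − 13) mod 19 = 5.
m = m₂ + h·q = 13 + 5·73 = 378.

378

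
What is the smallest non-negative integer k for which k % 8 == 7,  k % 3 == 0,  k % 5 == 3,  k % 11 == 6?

The moduli are pairwise coprime; N = 8·3·5·11 = 1320.
N/8 = 165; 165 ≡ 5 (mod 8); 5·5 ≡ 1, so inverse 5.
N/3 = 440; 440 ≡ 2 (mod 3); 2·2 ≡ 1, so inverse 2.
N/5 = 264; 264 ≡ 4 (mod 5); 4·4 ≡ 1, so inverse 4.
N/11 = 120; 120 ≡ 10 (mod 11); 10·10 ≡ 1, so inverse 10.
k ≡ 7·165·5 + 0·440·2 + 3·264·4 + 6·120·10 = 16143.
16143 mod 1320 = 303.

303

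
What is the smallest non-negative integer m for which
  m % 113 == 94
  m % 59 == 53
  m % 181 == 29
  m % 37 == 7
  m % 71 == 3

1959640331

The moduli are pairwise coprime; N = 113·59·181·37·71 = 3170071829.
N/113 = 28053733; 28053733 ≡ 14 (mod 113); 14·105 ≡ 1, so inverse 105.
N/59 = 53730031; 53730031 ≡ 29 (mod 59); 29·57 ≡ 1, so inverse 57.
N/181 = 17514209; 17514209 ≡ 106 (mod 181); 106·111 ≡ 1, so inverse 111.
N/37 = 85677617; 85677617 ≡ 10 (mod 37); 10·26 ≡ 1, so inverse 26.
N/71 = 44648899; 44648899 ≡ 52 (mod 71); 52·56 ≡ 1, so inverse 56.
m ≡ 94·28053733·105 + 53·53730031·57 + 29·17514209·111 + 7·85677617·26 + 3·44648899·56 = 518681348458.
518681348458 mod 3170071829 = 1959640331.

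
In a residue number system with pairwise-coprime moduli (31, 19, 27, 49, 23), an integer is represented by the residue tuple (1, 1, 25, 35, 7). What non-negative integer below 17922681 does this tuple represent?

From x ≡ 1 (mod 31) write x = 1 + 31t. Substituting into x ≡ 1 (mod 19) gives 31t ≡ 0 (mod 19), and since 12⁻¹ ≡ 8 (mod 19), t ≡ 0. Hence x ≡ 1 + 31·0 = 1 (mod 589).
From x ≡ 1 (mod 589) write x = 1 + 589t. Substituting into x ≡ 25 (mod 27) gives 589t ≡ 24 (mod 27), and since 22⁻¹ ≡ 16 (mod 27), t ≡ 6. Hence x ≡ 1 + 589·6 = 3535 (mod 15903).
From x ≡ 3535 (mod 15903) write x = 3535 + 15903t. Substituting into x ≡ 35 (mod 49) gives 15903t ≡ 28 (mod 49), and since 27⁻¹ ≡ 20 (mod 49), t ≡ 21. Hence x ≡ 3535 + 15903·21 = 337498 (mod 779247).
From x ≡ 337498 (mod 779247) write x = 337498 + 779247t. Substituting into x ≡ 7 (mod 23) gives 779247t ≡ 11 (mod 23), and since 7⁻¹ ≡ 10 (mod 23), t ≡ 18. Hence x ≡ 337498 + 779247·18 = 14363944 (mod 17922681).

14363944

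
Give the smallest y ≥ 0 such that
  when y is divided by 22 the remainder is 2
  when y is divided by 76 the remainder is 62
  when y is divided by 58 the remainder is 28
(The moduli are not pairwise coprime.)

16326

Combine the congruences pairwise.
gcd(22, 76) = 2 and 2 | (62 − 2), so the pair is consistent; merging gives y ≡ 442 (mod 836), where 836 = lcm(22, 76).
gcd(836, 58) = 2 and 2 | (28 − 442), so the pair is consistent; merging gives y ≡ 16326 (mod 24244), where 24244 = lcm(836, 58).
The solution is unique modulo lcm(22, 76, 58) = 24244.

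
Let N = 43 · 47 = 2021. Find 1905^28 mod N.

294

Mod 43: 1905 ≡ 13; 13^28 ≡ 36 (mod 43).
Mod 47: 1905 ≡ 25; 25^28 ≡ 12 (mod 47).
Combine by CRT: x ≡ 36 (mod 43), x ≡ 12 (mod 47) ⇒ x ≡ 294 (mod 2021).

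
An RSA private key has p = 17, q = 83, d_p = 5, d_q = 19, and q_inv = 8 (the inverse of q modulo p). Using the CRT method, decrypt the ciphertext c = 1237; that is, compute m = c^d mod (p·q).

132

m₁ = c^(d_p) mod p: c ≡ 13 (mod 17), and 13^5 mod 17 = 13.
m₂ = c^(d_q) mod q: c ≡ 75 (mod 83), and 75^19 mod 83 = 49.
h = q_inv·(m₁ − m₂) mod p = 8·(13 − 49) mod 17 = 1.
m = m₂ + h·q = 49 + 1·83 = 132.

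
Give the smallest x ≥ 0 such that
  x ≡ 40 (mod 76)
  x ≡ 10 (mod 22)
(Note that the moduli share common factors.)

gcd(76, 22) = 2 and 2 | (10 − 40), so the pair is consistent; merging gives x ≡ 648 (mod 836), where 836 = lcm(76, 22).
The solution is unique modulo lcm(76, 22) = 836.

648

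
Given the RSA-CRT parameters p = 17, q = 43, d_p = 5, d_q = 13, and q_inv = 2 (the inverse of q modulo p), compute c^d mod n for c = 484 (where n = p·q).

m₁ = c^(d_p) mod p: c ≡ 8 (mod 17), and 8^5 mod 17 = 9.
m₂ = c^(d_q) mod q: c ≡ 11 (mod 43), and 11^13 mod 43 = 4.
h = q_inv·(m₁ − m₂) mod p = 2·(9 − 4) mod 17 = 10.
m = m₂ + h·q = 4 + 10·43 = 434.

434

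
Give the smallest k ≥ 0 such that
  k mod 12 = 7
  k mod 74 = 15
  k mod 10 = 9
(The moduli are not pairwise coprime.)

gcd(12, 74) = 2 and 2 | (15 − 7), so the pair is consistent; merging gives k ≡ 163 (mod 444), where 444 = lcm(12, 74).
gcd(444, 10) = 2 and 2 | (9 − 163), so the pair is consistent; merging gives k ≡ 1939 (mod 2220), where 2220 = lcm(444, 10).
The solution is unique modulo lcm(12, 74, 10) = 2220.

1939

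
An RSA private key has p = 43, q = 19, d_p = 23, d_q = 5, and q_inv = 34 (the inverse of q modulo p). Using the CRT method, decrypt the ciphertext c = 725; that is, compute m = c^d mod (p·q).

m₁ = c^(d_p) mod p: c ≡ 37 (mod 43), and 37^23 mod 43 = 7.
m₂ = c^(d_q) mod q: c ≡ 3 (mod 19), and 3^5 mod 19 = 15.
h = q_inv·(m₁ − m₂) mod p = 34·(7 − 15) mod 43 = 29.
m = m₂ + h·q = 15 + 29·19 = 566.

566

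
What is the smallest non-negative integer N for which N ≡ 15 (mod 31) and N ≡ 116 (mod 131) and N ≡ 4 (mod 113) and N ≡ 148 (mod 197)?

From N ≡ 15 (mod 31) write N = 15 + 31t. Substituting into N ≡ 116 (mod 131) gives 31t ≡ 101 (mod 131), and since 31⁻¹ ≡ 93 (mod 131), t ≡ 92. Hence N ≡ 15 + 31·92 = 2867 (mod 4061).
From N ≡ 2867 (mod 4061) write N = 2867 + 4061t. Substituting into N ≡ 4 (mod 113) gives 4061t ≡ 75 (mod 113), and since 106⁻¹ ≡ 16 (mod 113), t ≡ 70. Hence N ≡ 2867 + 4061·70 = 287137 (mod 458893).
From N ≡ 287137 (mod 458893) write N = 287137 + 458893t. Substituting into N ≡ 148 (mod 197) gives 458893t ≡ 40 (mod 197), and since 80⁻¹ ≡ 165 (mod 197), t ≡ 99. Hence N ≡ 287137 + 458893·99 = 45717544 (mod 90401921).

45717544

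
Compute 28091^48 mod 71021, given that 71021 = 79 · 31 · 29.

31559

Mod 79: 28091 ≡ 46; 46^48 ≡ 38 (mod 79).
Mod 31: 28091 ≡ 5; by Fermat, exponent reduces to 48 mod 30 = 18; 5^18 ≡ 1 (mod 31).
Mod 29: 28091 ≡ 19; by Fermat, exponent reduces to 48 mod 28 = 20; 19^20 ≡ 7 (mod 29).
Combine by CRT: x ≡ 38 (mod 79), x ≡ 1 (mod 31), x ≡ 7 (mod 29) ⇒ x ≡ 31559 (mod 71021).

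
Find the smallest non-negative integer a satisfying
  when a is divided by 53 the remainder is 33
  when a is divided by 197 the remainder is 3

10050

From a ≡ 33 (mod 53) write a = 33 + 53t. Substituting into a ≡ 3 (mod 197) gives 53t ≡ 167 (mod 197), and since 53⁻¹ ≡ 171 (mod 197), t ≡ 189. Hence a ≡ 33 + 53·189 = 10050 (mod 10441).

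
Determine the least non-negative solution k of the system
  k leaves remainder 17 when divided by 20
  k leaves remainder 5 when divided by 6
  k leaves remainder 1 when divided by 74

1037

gcd(20, 6) = 2 and 2 | (5 − 17), so the pair is consistent; merging gives k ≡ 17 (mod 60), where 60 = lcm(20, 6).
gcd(60, 74) = 2 and 2 | (1 − 17), so the pair is consistent; merging gives k ≡ 1037 (mod 2220), where 2220 = lcm(60, 74).
The solution is unique modulo lcm(20, 6, 74) = 2220.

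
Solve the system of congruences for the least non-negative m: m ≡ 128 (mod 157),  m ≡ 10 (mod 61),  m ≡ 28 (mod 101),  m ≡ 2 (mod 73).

2504121

The moduli are pairwise coprime; N = 157·61·101·73 = 70611221.
N/157 = 449753; 449753 ≡ 105 (mod 157); 105·3 ≡ 1, so inverse 3.
N/61 = 1157561; 1157561 ≡ 25 (mod 61); 25·22 ≡ 1, so inverse 22.
N/101 = 699121; 699121 ≡ 100 (mod 101); 100·100 ≡ 1, so inverse 100.
N/73 = 967277; 967277 ≡ 27 (mod 73); 27·46 ≡ 1, so inverse 46.
m ≡ 128·449753·3 + 10·1157561·22 + 28·699121·100 + 2·967277·46 = 2473896856.
2473896856 mod 70611221 = 2504121.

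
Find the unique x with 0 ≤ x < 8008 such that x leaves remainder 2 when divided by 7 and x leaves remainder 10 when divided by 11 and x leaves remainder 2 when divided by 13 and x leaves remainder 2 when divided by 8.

The moduli are pairwise coprime; N = 7·11·13·8 = 8008.
N/7 = 1144; 1144 ≡ 3 (mod 7); 3·5 ≡ 1, so inverse 5.
N/11 = 728; 728 ≡ 2 (mod 11); 2·6 ≡ 1, so inverse 6.
N/13 = 616; 616 ≡ 5 (mod 13); 5·8 ≡ 1, so inverse 8.
N/8 = 1001; 1001 ≡ 1 (mod 8), inverse 1.
x ≡ 2·1144·5 + 10·728·6 + 2·616·8 + 2·1001·1 = 66978.
66978 mod 8008 = 2914.

2914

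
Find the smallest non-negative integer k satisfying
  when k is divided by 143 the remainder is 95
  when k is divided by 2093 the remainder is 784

11249

Combine the congruences pairwise.
gcd(143, 2093) = 13 and 13 | (784 − 95), so the pair is consistent; merging gives k ≡ 11249 (mod 23023), where 23023 = lcm(143, 2093).
The solution is unique modulo lcm(143, 2093) = 23023.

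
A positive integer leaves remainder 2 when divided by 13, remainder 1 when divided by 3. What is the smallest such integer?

28

From k ≡ 2 (mod 13) write k = 2 + 13t. Substituting into k ≡ 1 (mod 3) gives 13t ≡ 2 (mod 3), and since 1⁻¹ ≡ 1 (mod 3), t ≡ 2. Hence k ≡ 2 + 13·2 = 28 (mod 39).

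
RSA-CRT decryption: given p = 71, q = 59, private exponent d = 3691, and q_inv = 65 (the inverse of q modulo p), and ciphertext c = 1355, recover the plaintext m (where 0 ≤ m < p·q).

2026

d_p = d mod (p−1) = 3691 mod 70 = 51; d_q = d mod (q−1) = 37.
m₁ = c^(d_p) mod p: c ≡ 6 (mod 71), and 6^51 mod 71 = 38.
m₂ = c^(d_q) mod q: c ≡ 57 (mod 59), and 57^37 mod 59 = 20.
h = q_inv·(m₁ − m₂) mod p = 65·(38 − 20) mod 71 = 34.
m = m₂ + h·q = 20 + 34·59 = 2026.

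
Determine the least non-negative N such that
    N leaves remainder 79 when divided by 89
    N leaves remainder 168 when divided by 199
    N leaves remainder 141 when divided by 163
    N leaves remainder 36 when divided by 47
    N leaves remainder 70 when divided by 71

Combine the congruences pairwise.
From N ≡ 79 (mod 89) write N = 79 + 89t. Substituting into N ≡ 168 (mod 199) gives 89t ≡ 89 (mod 199), and since 89⁻¹ ≡ 161 (mod 199), t ≡ 1. Hence N ≡ 79 + 89·1 = 168 (mod 17711).
From N ≡ 168 (mod 17711) write N = 168 + 17711t. Substituting into N ≡ 141 (mod 163) gives 17711t ≡ 136 (mod 163), and since 107⁻¹ ≡ 32 (mod 163), t ≡ 114. Hence N ≡ 168 + 17711·114 = 2019222 (mod 2886893).
From N ≡ 2019222 (mod 2886893) write N = 2019222 + 2886893t. Substituting into N ≡ 36 (mod 47) gives 2886893t ≡ 28 (mod 47), and since 12⁻¹ ≡ 4 (mod 47), t ≡ 18. Hence N ≡ 2019222 + 2886893·18 = 53983296 (mod 135683971).
From N ≡ 53983296 (mod 135683971) write N = 53983296 + 135683971t. Substituting into N ≡ 70 (mod 71) gives 135683971t ≡ 62 (mod 71), and since 60⁻¹ ≡ 58 (mod 71), t ≡ 46. Hence N ≡ 53983296 + 135683971·46 = 6295445962 (mod 9633561941).

6295445962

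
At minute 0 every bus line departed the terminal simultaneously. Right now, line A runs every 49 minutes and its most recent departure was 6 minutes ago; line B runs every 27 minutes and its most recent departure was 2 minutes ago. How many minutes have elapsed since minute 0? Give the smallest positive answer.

Combine the congruences pairwise.
From t ≡ 6 (mod 49) write t = 6 + 49s. Substituting into t ≡ 2 (mod 27) gives 49s ≡ 23 (mod 27), and since 22⁻¹ ≡ 16 (mod 27), s ≡ 17. Hence t ≡ 6 + 49·17 = 839 (mod 1323).

839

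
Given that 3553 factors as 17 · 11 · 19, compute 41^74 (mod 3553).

Mod 17: 41 ≡ 7; by Fermat, exponent reduces to 74 mod 16 = 10; 7^10 ≡ 2 (mod 17).
Mod 11: 41 ≡ 8; by Fermat, exponent reduces to 74 mod 10 = 4; 8^4 ≡ 4 (mod 11).
Mod 19: 41 ≡ 3; by Fermat, exponent reduces to 74 mod 18 = 2; 3^2 ≡ 9 (mod 19).
Combine by CRT: x ≡ 2 (mod 17), x ≡ 4 (mod 11), x ≡ 9 (mod 19) ⇒ x ≡ 2688 (mod 3553).

2688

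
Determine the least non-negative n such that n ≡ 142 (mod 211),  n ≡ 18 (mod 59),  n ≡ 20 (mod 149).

The moduli are pairwise coprime; M = 211·59·149 = 1854901.
M/211 = 8791; 8791 ≡ 140 (mod 211); 140·104 ≡ 1, so inverse 104.
M/59 = 31439; 31439 ≡ 51 (mod 59); 51·22 ≡ 1, so inverse 22.
M/149 = 12449; 12449 ≡ 82 (mod 149); 82·20 ≡ 1, so inverse 20.
n ≡ 142·8791·104 + 18·31439·22 + 20·12449·20 = 147254932.
147254932 mod 1854901 = 717753.

717753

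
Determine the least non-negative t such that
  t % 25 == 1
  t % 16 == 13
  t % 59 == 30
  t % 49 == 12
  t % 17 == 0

4594301

The moduli are pairwise coprime; N = 25·16·59·49·17 = 19658800.
N/25 = 786352; 786352 ≡ 2 (mod 25); 2·13 ≡ 1, so inverse 13.
N/16 = 1228675; 1228675 ≡ 3 (mod 16); 3·11 ≡ 1, so inverse 11.
N/59 = 333200; 333200 ≡ 27 (mod 59); 27·35 ≡ 1, so inverse 35.
N/49 = 401200; 401200 ≡ 37 (mod 49); 37·4 ≡ 1, so inverse 4.
N/17 = 1156400; 1156400 ≡ 9 (mod 17); 9·2 ≡ 1, so inverse 2.
t ≡ 1·786352·13 + 13·1228675·11 + 30·333200·35 + 12·401200·4 + 0·1156400·2 = 555040701.
555040701 mod 19658800 = 4594301.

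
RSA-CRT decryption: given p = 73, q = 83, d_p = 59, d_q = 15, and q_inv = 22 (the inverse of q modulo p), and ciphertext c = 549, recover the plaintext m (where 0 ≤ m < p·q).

3047

m₁ = c^(d_p) mod p: c ≡ 38 (mod 73), and 38^59 mod 73 = 54.
m₂ = c^(d_q) mod q: c ≡ 51 (mod 83), and 51^15 mod 83 = 59.
h = q_inv·(m₁ − m₂) mod p = 22·(54 − 59) mod 73 = 36.
m = m₂ + h·q = 59 + 36·83 = 3047.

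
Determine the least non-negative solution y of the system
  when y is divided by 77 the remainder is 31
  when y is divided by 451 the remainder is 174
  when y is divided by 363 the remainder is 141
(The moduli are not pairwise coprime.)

50235

Combine the congruences pairwise.
gcd(77, 451) = 11 and 11 | (174 − 31), so the pair is consistent; merging gives y ≡ 2880 (mod 3157), where 3157 = lcm(77, 451).
gcd(3157, 363) = 11 and 11 | (141 − 2880), so the pair is consistent; merging gives y ≡ 50235 (mod 104181), where 104181 = lcm(3157, 363).
The solution is unique modulo lcm(77, 451, 363) = 104181.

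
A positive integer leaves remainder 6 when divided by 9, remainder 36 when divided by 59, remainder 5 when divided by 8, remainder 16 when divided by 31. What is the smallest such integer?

The moduli are pairwise coprime; N = 9·59·8·31 = 131688.
N/9 = 14632; 14632 ≡ 7 (mod 9); 7·4 ≡ 1, so inverse 4.
N/59 = 2232; 2232 ≡ 49 (mod 59); 49·53 ≡ 1, so inverse 53.
N/8 = 16461; 16461 ≡ 5 (mod 8); 5·5 ≡ 1, so inverse 5.
N/31 = 4248; 4248 ≡ 1 (mod 31), inverse 1.
m ≡ 6·14632·4 + 36·2232·53 + 5·16461·5 + 16·4248·1 = 5089317.
5089317 mod 131688 = 85173.

85173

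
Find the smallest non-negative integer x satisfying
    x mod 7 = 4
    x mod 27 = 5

From x ≡ 4 (mod 7) write x = 4 + 7t. Substituting into x ≡ 5 (mod 27) gives 7t ≡ 1 (mod 27), and since 7⁻¹ ≡ 4 (mod 27), t ≡ 4. Hence x ≡ 4 + 7·4 = 32 (mod 189).

32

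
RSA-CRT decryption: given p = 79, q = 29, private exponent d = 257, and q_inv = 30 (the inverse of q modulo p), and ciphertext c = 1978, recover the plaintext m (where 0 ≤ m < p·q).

1338

d_p = d mod (p−1) = 257 mod 78 = 23; d_q = d mod (q−1) = 5.
m₁ = c^(d_p) mod p: c ≡ 3 (mod 79), and 3^23 mod 79 = 74.
m₂ = c^(d_q) mod q: c ≡ 6 (mod 29), and 6^5 mod 29 = 4.
h = q_inv·(m₁ − m₂) mod p = 30·(74 − 4) mod 79 = 46.
m = m₂ + h·q = 4 + 46·29 = 1338.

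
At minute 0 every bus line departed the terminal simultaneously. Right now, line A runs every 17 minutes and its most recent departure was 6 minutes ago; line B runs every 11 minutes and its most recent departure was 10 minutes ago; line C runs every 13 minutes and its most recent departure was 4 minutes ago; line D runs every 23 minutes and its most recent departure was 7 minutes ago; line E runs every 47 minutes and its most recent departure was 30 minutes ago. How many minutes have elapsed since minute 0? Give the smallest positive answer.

56242

The moduli are pairwise coprime; N = 17·11·13·23·47 = 2627911.
N/17 = 154583; 154583 ≡ 2 (mod 17); 2·9 ≡ 1, so inverse 9.
N/11 = 238901; 238901 ≡ 3 (mod 11); 3·4 ≡ 1, so inverse 4.
N/13 = 202147; 202147 ≡ 10 (mod 13); 10·4 ≡ 1, so inverse 4.
N/23 = 114257; 114257 ≡ 16 (mod 23); 16·13 ≡ 1, so inverse 13.
N/47 = 55913; 55913 ≡ 30 (mod 47); 30·11 ≡ 1, so inverse 11.
t ≡ 6·154583·9 + 10·238901·4 + 4·202147·4 + 7·114257·13 + 30·55913·11 = 49986551.
49986551 mod 2627911 = 56242.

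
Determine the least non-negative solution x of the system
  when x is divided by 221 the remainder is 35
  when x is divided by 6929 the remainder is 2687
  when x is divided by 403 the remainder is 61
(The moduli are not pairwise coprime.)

Combine the congruences pairwise.
gcd(221, 6929) = 13 and 13 | (2687 − 35), so the pair is consistent; merging gives x ≡ 2687 (mod 117793), where 117793 = lcm(221, 6929).
gcd(117793, 403) = 13 and 13 | (61 − 2687), so the pair is consistent; merging gives x ≡ 1416203 (mod 3651583), where 3651583 = lcm(117793, 403).
The solution is unique modulo lcm(221, 6929, 403) = 3651583.

1416203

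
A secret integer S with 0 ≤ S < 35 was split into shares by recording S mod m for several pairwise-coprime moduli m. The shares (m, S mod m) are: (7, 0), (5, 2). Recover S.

From S ≡ 0 (mod 7) write S = 0 + 7t. Substituting into S ≡ 2 (mod 5) gives 7t ≡ 2 (mod 5), and since 2⁻¹ ≡ 3 (mod 5), t ≡ 1. Hence S ≡ 0 + 7·1 = 7 (mod 35).

7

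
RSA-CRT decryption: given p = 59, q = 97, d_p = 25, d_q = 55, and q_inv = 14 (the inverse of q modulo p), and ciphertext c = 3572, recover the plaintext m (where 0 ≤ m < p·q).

4229

m₁ = c^(d_p) mod p: c ≡ 32 (mod 59), and 32^25 mod 59 = 40.
m₂ = c^(d_q) mod q: c ≡ 80 (mod 97), and 80^55 mod 97 = 58.
h = q_inv·(m₁ − m₂) mod p = 14·(40 − 58) mod 59 = 43.
m = m₂ + h·q = 58 + 43·97 = 4229.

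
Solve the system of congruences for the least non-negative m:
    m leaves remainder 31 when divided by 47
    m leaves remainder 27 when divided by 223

From m ≡ 31 (mod 47) write m = 31 + 47t. Substituting into m ≡ 27 (mod 223) gives 47t ≡ 219 (mod 223), and since 47⁻¹ ≡ 19 (mod 223), t ≡ 147. Hence m ≡ 31 + 47·147 = 6940 (mod 10481).

6940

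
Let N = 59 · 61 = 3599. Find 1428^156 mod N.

Mod 59: 1428 ≡ 12; by Fermat, exponent reduces to 156 mod 58 = 40; 12^40 ≡ 3 (mod 59).
Mod 61: 1428 ≡ 25; by Fermat, exponent reduces to 156 mod 60 = 36; 25^36 ≡ 20 (mod 61).
Combine by CRT: x ≡ 3 (mod 59), x ≡ 20 (mod 61) ⇒ x ≡ 1301 (mod 3599).

1301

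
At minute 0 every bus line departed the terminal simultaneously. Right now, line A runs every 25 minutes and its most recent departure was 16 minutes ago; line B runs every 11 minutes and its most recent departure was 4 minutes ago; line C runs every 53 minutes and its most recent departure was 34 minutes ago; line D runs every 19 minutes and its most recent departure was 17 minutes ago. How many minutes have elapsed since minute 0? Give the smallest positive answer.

From t ≡ 16 (mod 25) write t = 16 + 25s. Substituting into t ≡ 4 (mod 11) gives 25s ≡ 10 (mod 11), and since 3⁻¹ ≡ 4 (mod 11), s ≡ 7. Hence t ≡ 16 + 25·7 = 191 (mod 275).
From t ≡ 191 (mod 275) write t = 191 + 275s. Substituting into t ≡ 34 (mod 53) gives 275s ≡ 2 (mod 53), and since 10⁻¹ ≡ 16 (mod 53), s ≡ 32. Hence t ≡ 191 + 275·32 = 8991 (mod 14575).
From t ≡ 8991 (mod 14575) write t = 8991 + 14575s. Substituting into t ≡ 17 (mod 19) gives 14575s ≡ 13 (mod 19), and since 2⁻¹ ≡ 10 (mod 19), s ≡ 16. Hence t ≡ 8991 + 14575·16 = 242191 (mod 276925).

242191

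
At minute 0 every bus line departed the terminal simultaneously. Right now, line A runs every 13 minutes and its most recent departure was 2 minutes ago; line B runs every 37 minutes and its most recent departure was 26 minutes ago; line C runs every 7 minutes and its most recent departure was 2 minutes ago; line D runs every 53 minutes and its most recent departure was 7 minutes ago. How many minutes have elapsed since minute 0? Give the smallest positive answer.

From t ≡ 2 (mod 13) write t = 2 + 13s. Substituting into t ≡ 26 (mod 37) gives 13s ≡ 24 (mod 37), and since 13⁻¹ ≡ 20 (mod 37), s ≡ 36. Hence t ≡ 2 + 13·36 = 470 (mod 481).
From t ≡ 470 (mod 481) write t = 470 + 481s. Substituting into t ≡ 2 (mod 7) gives 481s ≡ 1 (mod 7), and since 5⁻¹ ≡ 3 (mod 7), s ≡ 3. Hence t ≡ 470 + 481·3 = 1913 (mod 3367).
From t ≡ 1913 (mod 3367) write t = 1913 + 3367s. Substituting into t ≡ 7 (mod 53) gives 3367s ≡ 2 (mod 53), and since 28⁻¹ ≡ 36 (mod 53), s ≡ 19. Hence t ≡ 1913 + 3367·19 = 65886 (mod 178451).

65886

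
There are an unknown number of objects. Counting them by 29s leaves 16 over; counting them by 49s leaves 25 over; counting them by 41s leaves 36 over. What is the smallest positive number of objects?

45546

The moduli are pairwise coprime; M = 29·49·41 = 58261.
M/29 = 2009; 2009 ≡ 8 (mod 29); 8·11 ≡ 1, so inverse 11.
M/49 = 1189; 1189 ≡ 13 (mod 49); 13·34 ≡ 1, so inverse 34.
M/41 = 1421; 1421 ≡ 27 (mod 41); 27·38 ≡ 1, so inverse 38.
N ≡ 16·2009·11 + 25·1189·34 + 36·1421·38 = 3308162.
3308162 mod 58261 = 45546.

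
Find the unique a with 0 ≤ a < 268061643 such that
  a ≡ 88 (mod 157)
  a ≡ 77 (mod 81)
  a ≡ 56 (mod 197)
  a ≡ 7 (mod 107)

The moduli are pairwise coprime; N = 157·81·197·107 = 268061643.
N/157 = 1707399; 1707399 ≡ 24 (mod 157); 24·72 ≡ 1, so inverse 72.
N/81 = 3309403; 3309403 ≡ 67 (mod 81); 67·52 ≡ 1, so inverse 52.
N/197 = 1360719; 1360719 ≡ 40 (mod 197); 40·133 ≡ 1, so inverse 133.
N/107 = 2505249; 2505249 ≡ 58 (mod 107); 58·24 ≡ 1, so inverse 24.
a ≡ 88·1707399·72 + 77·3309403·52 + 56·1360719·133 + 7·2505249·24 = 34624446620.
34624446620 mod 268061643 = 44494673.

44494673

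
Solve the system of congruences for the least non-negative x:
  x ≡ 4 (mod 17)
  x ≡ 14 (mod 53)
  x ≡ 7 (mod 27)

13264

The moduli are pairwise coprime; N = 17·53·27 = 24327.
N/17 = 1431; 1431 ≡ 3 (mod 17); 3·6 ≡ 1, so inverse 6.
N/53 = 459; 459 ≡ 35 (mod 53); 35·50 ≡ 1, so inverse 50.
N/27 = 901; 901 ≡ 10 (mod 27); 10·19 ≡ 1, so inverse 19.
x ≡ 4·1431·6 + 14·459·50 + 7·901·19 = 475477.
475477 mod 24327 = 13264.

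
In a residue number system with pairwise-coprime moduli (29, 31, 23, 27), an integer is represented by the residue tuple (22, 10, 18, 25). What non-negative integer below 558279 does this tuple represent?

The moduli are pairwise coprime; N = 29·31·23·27 = 558279.
N/29 = 19251; 19251 ≡ 24 (mod 29); 24·23 ≡ 1, so inverse 23.
N/31 = 18009; 18009 ≡ 29 (mod 31); 29·15 ≡ 1, so inverse 15.
N/23 = 24273; 24273 ≡ 8 (mod 23); 8·3 ≡ 1, so inverse 3.
N/27 = 20677; 20677 ≡ 22 (mod 27); 22·16 ≡ 1, so inverse 16.
x ≡ 22·19251·23 + 10·18009·15 + 18·24273·3 + 25·20677·16 = 22023898.
22023898 mod 558279 = 251017.

251017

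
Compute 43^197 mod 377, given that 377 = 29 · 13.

101

Mod 29: 43 ≡ 14; by Fermat, exponent reduces to 197 mod 28 = 1; 14^1 ≡ 14 (mod 29).
Mod 13: 43 ≡ 4; by Fermat, exponent reduces to 197 mod 12 = 5; 4^5 ≡ 10 (mod 13).
Combine by CRT: x ≡ 14 (mod 29), x ≡ 10 (mod 13) ⇒ x ≡ 101 (mod 377).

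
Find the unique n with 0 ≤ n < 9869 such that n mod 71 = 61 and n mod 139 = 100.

1907

From n ≡ 61 (mod 71) write n = 61 + 71t. Substituting into n ≡ 100 (mod 139) gives 71t ≡ 39 (mod 139), and since 71⁻¹ ≡ 47 (mod 139), t ≡ 26. Hence n ≡ 61 + 71·26 = 1907 (mod 9869).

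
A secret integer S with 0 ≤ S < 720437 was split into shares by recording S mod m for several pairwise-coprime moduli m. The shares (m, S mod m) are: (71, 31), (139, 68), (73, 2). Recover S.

547867

The moduli are pairwise coprime; N = 71·139·73 = 720437.
N/71 = 10147; 10147 ≡ 65 (mod 71); 65·59 ≡ 1, so inverse 59.
N/139 = 5183; 5183 ≡ 40 (mod 139); 40·73 ≡ 1, so inverse 73.
N/73 = 9869; 9869 ≡ 14 (mod 73); 14·47 ≡ 1, so inverse 47.
S ≡ 31·10147·59 + 68·5183·73 + 2·9869·47 = 45214961.
45214961 mod 720437 = 547867.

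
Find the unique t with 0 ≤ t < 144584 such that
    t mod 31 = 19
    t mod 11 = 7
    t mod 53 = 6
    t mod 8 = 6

From t ≡ 19 (mod 31) write t = 19 + 31s. Substituting into t ≡ 7 (mod 11) gives 31s ≡ 10 (mod 11), and since 9⁻¹ ≡ 5 (mod 11), s ≡ 6. Hence t ≡ 19 + 31·6 = 205 (mod 341).
From t ≡ 205 (mod 341) write t = 205 + 341s. Substituting into t ≡ 6 (mod 53) gives 341s ≡ 13 (mod 53), and since 23⁻¹ ≡ 30 (mod 53), s ≡ 19. Hence t ≡ 205 + 341·19 = 6684 (mod 18073).
From t ≡ 6684 (mod 18073) write t = 6684 + 18073s. Substituting into t ≡ 6 (mod 8) gives 18073s ≡ 2 (mod 8), and since 1⁻¹ ≡ 1 (mod 8), s ≡ 2. Hence t ≡ 6684 + 18073·2 = 42830 (mod 144584).

42830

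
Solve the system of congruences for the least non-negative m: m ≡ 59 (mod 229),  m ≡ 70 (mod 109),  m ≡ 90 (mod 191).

3419945

Combine the congruences pairwise.
From m ≡ 59 (mod 229) write m = 59 + 229t. Substituting into m ≡ 70 (mod 109) gives 229t ≡ 11 (mod 109), and since 11⁻¹ ≡ 10 (mod 109), t ≡ 1. Hence m ≡ 59 + 229·1 = 288 (mod 24961).
From m ≡ 288 (mod 24961) write m = 288 + 24961t. Substituting into m ≡ 90 (mod 191) gives 24961t ≡ 184 (mod 191), and since 131⁻¹ ≡ 35 (mod 191), t ≡ 137. Hence m ≡ 288 + 24961·137 = 3419945 (mod 4767551).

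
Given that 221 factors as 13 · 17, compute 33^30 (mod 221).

Mod 13: 33 ≡ 7; by Fermat, exponent reduces to 30 mod 12 = 6; 7^6 ≡ 12 (mod 13).
Mod 17: 33 ≡ 16; by Fermat, exponent reduces to 30 mod 16 = 14; 16^14 ≡ 1 (mod 17).
Combine by CRT: x ≡ 12 (mod 13), x ≡ 1 (mod 17) ⇒ x ≡ 103 (mod 221).

103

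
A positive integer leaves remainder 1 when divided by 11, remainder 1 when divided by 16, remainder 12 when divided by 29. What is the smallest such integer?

Combine the congruences pairwise.
From m ≡ 1 (mod 11) write m = 1 + 11t. Substituting into m ≡ 1 (mod 16) gives 11t ≡ 0 (mod 16), and since 11⁻¹ ≡ 3 (mod 16), t ≡ 0. Hence m ≡ 1 + 11·0 = 1 (mod 176).
From m ≡ 1 (mod 176) write m = 1 + 176t. Substituting into m ≡ 12 (mod 29) gives 176t ≡ 11 (mod 29), and since 2⁻¹ ≡ 15 (mod 29), t ≡ 20. Hence m ≡ 1 + 176·20 = 3521 (mod 5104).

3521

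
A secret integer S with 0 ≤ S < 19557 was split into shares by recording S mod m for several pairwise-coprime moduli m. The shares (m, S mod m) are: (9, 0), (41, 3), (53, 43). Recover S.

The moduli are pairwise coprime; N = 9·41·53 = 19557.
N/9 = 2173; 2173 ≡ 4 (mod 9); 4·7 ≡ 1, so inverse 7.
N/41 = 477; 477 ≡ 26 (mod 41); 26·30 ≡ 1, so inverse 30.
N/53 = 369; 369 ≡ 51 (mod 53); 51·26 ≡ 1, so inverse 26.
S ≡ 0·2173·7 + 3·477·30 + 43·369·26 = 455472.
455472 mod 19557 = 5661.

5661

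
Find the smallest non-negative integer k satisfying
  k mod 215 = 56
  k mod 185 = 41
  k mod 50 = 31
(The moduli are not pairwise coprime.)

gcd(215, 185) = 5 and 5 | (41 − 56), so the pair is consistent; merging gives k ≡ 3926 (mod 7955), where 7955 = lcm(215, 185).
gcd(7955, 50) = 5 and 5 | (31 − 3926), so the pair is consistent; merging gives k ≡ 11881 (mod 79550), where 79550 = lcm(7955, 50).
The solution is unique modulo lcm(215, 185, 50) = 79550.

11881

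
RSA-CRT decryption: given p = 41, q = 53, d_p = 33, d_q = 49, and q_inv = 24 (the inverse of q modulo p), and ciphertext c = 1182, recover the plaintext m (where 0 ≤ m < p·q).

258

m₁ = c^(d_p) mod p: c ≡ 34 (mod 41), and 34^33 mod 41 = 12.
m₂ = c^(d_q) mod q: c ≡ 16 (mod 53), and 16^49 mod 53 = 46.
h = q_inv·(m₁ − m₂) mod p = 24·(12 − 46) mod 41 = 4.
m = m₂ + h·q = 46 + 4·53 = 258.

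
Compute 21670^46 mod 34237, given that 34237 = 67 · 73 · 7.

31586

Mod 67: 21670 ≡ 29; 29^46 ≡ 29 (mod 67).
Mod 73: 21670 ≡ 62; 62^46 ≡ 50 (mod 73).
Mod 7: 21670 ≡ 5; by Fermat, exponent reduces to 46 mod 6 = 4; 5^4 ≡ 2 (mod 7).
Combine by CRT: x ≡ 29 (mod 67), x ≡ 50 (mod 73), x ≡ 2 (mod 7) ⇒ x ≡ 31586 (mod 34237).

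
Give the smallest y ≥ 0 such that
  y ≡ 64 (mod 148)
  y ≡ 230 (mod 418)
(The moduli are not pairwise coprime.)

29072

Combine the congruences pairwise.
gcd(148, 418) = 2 and 2 | (230 − 64), so the pair is consistent; merging gives y ≡ 29072 (mod 30932), where 30932 = lcm(148, 418).
The solution is unique modulo lcm(148, 418) = 30932.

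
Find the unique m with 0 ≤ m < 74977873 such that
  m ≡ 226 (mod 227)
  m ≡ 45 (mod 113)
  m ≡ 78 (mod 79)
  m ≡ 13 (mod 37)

The moduli are pairwise coprime; N = 227·113·79·37 = 74977873.
N/227 = 330299; 330299 ≡ 14 (mod 227); 14·146 ≡ 1, so inverse 146.
N/113 = 663521; 663521 ≡ 98 (mod 113); 98·15 ≡ 1, so inverse 15.
N/79 = 949087; 949087 ≡ 60 (mod 79); 60·54 ≡ 1, so inverse 54.
N/37 = 2026429; 2026429 ≡ 13 (mod 37); 13·20 ≡ 1, so inverse 20.
m ≡ 226·330299·146 + 45·663521·15 + 78·949087·54 + 13·2026429·20 = 15870848463.
15870848463 mod 74977873 = 50517260.

50517260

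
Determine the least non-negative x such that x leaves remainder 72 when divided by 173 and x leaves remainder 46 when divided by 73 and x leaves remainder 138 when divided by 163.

The moduli are pairwise coprime; N = 173·73·163 = 2058527.
N/173 = 11899; 11899 ≡ 135 (mod 173); 135·132 ≡ 1, so inverse 132.
N/73 = 28199; 28199 ≡ 21 (mod 73); 21·7 ≡ 1, so inverse 7.
N/163 = 12629; 12629 ≡ 78 (mod 163); 78·23 ≡ 1, so inverse 23.
x ≡ 72·11899·132 + 46·28199·7 + 138·12629·23 = 162252620.
162252620 mod 2058527 = 1687514.

1687514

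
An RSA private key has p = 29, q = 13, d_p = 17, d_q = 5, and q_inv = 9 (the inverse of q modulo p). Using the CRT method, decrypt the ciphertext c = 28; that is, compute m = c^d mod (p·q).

m₁ = c^(d_p) mod p: c ≡ 28 (mod 29), and 28^17 mod 29 = 28.
m₂ = c^(d_q) mod q: c ≡ 2 (mod 13), and 2^5 mod 13 = 6.
h = q_inv·(m₁ − m₂) mod p = 9·(28 − 6) mod 29 = 24.
m = m₂ + h·q = 6 + 24·13 = 318.

318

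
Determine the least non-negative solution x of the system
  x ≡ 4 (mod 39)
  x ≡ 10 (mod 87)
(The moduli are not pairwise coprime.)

706

gcd(39, 87) = 3 and 3 | (10 − 4), so the pair is consistent; merging gives x ≡ 706 (mod 1131), where 1131 = lcm(39, 87).
The solution is unique modulo lcm(39, 87) = 1131.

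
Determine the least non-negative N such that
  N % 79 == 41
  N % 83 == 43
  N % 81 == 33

147534

The moduli are pairwise coprime; M = 79·83·81 = 531117.
M/79 = 6723; 6723 ≡ 8 (mod 79); 8·10 ≡ 1, so inverse 10.
M/83 = 6399; 6399 ≡ 8 (mod 83); 8·52 ≡ 1, so inverse 52.
M/81 = 6557; 6557 ≡ 77 (mod 81); 77·20 ≡ 1, so inverse 20.
N ≡ 41·6723·10 + 43·6399·52 + 33·6557·20 = 21392214.
21392214 mod 531117 = 147534.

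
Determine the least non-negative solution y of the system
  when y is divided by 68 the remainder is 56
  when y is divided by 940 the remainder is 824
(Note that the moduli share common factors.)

gcd(68, 940) = 4 and 4 | (824 − 56), so the pair is consistent; merging gives y ≡ 13044 (mod 15980), where 15980 = lcm(68, 940).
The solution is unique modulo lcm(68, 940) = 15980.

13044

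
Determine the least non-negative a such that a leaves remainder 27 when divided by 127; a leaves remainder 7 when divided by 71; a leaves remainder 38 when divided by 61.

246661

From a ≡ 27 (mod 127) write a = 27 + 127t. Substituting into a ≡ 7 (mod 71) gives 127t ≡ 51 (mod 71), and since 56⁻¹ ≡ 52 (mod 71), t ≡ 25. Hence a ≡ 27 + 127·25 = 3202 (mod 9017).
From a ≡ 3202 (mod 9017) write a = 3202 + 9017t. Substituting into a ≡ 38 (mod 61) gives 9017t ≡ 8 (mod 61), and since 50⁻¹ ≡ 11 (mod 61), t ≡ 27. Hence a ≡ 3202 + 9017·27 = 246661 (mod 550037).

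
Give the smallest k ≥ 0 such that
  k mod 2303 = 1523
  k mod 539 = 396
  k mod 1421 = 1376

524304

gcd(2303, 539) = 49 and 49 | (396 − 1523), so the pair is consistent; merging gives k ≡ 17644 (mod 25333), where 25333 = lcm(2303, 539).
gcd(25333, 1421) = 49 and 49 | (1376 − 17644), so the pair is consistent; merging gives k ≡ 524304 (mod 734657), where 734657 = lcm(25333, 1421).
The solution is unique modulo lcm(2303, 539, 1421) = 734657.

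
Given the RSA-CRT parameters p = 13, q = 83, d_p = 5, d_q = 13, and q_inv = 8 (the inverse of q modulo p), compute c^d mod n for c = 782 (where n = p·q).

565

m₁ = c^(d_p) mod p: c ≡ 2 (mod 13), and 2^5 mod 13 = 6.
m₂ = c^(d_q) mod q: c ≡ 35 (mod 83), and 35^13 mod 83 = 67.
h = q_inv·(m₁ − m₂) mod p = 8·(6 − 67) mod 13 = 6.
m = m₂ + h·q = 67 + 6·83 = 565.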